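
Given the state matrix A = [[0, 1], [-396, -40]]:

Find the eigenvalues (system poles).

det(A - λI) = λ² - (-40)λ + 396 = (λ - (-22))(λ - (-18)). Eigenvalues: -22, -18.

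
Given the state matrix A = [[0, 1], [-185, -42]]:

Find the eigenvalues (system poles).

det(A - λI) = λ² - (-42)λ + 185 = (λ - (-37))(λ - (-5)). Eigenvalues: -37, -5.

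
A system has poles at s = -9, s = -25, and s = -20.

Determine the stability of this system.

All poles are in the left half-plane. System is stable.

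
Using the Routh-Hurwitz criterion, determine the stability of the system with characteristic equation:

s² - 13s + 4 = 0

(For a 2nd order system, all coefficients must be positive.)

Coefficients: 1, -13, 4. b=-13 not positive, so system is unstable.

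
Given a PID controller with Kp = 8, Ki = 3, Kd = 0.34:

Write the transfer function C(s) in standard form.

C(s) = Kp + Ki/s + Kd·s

Substituting values: C(s) = 8 + 3/s + 0.34s = (0.34s² + 8s + 3)/s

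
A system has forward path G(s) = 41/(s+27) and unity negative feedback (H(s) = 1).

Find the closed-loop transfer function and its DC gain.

T(s) = G/(1+GH) = [41/(s+27)] / [1 + 41/(s+27)] = 41/(s+27+41) = 41/(s+68). DC gain = 41/68 = 0.6029.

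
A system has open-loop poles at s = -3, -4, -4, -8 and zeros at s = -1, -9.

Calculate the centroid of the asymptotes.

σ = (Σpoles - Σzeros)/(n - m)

σ = (Σpoles - Σzeros)/(n - m) = (-19 - (-10))/(4 - 2) = -9/2 = -4.5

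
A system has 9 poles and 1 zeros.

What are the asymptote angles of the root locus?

n - m = 9 - 1 = 8. Angles: θk = (2k + 1)·180°/8 = 22.5°, 67.5°, 112.5°, 157.5°, 202.5°, 247.5°, 292.5°, 337.5°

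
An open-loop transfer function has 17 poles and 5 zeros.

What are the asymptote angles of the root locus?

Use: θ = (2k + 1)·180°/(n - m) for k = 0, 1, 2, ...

n - m = 17 - 5 = 12. Angles: θk = (2k + 1)·180°/12 = 15°, 45°, 75°, 105°, 135°, 165°, 195°, 225°, 255°, 285°, 315°, 345°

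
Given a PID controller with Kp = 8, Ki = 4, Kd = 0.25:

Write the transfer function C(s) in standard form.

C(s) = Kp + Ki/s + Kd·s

Substituting values: C(s) = 8 + 4/s + 0.25s = (0.25s² + 8s + 4)/s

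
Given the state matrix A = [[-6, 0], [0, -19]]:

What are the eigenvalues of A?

For diagonal matrix, eigenvalues are diagonal entries: λ₁ = -6, λ₂ = -19.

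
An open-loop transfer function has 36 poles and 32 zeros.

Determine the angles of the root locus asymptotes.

n - m = 36 - 32 = 4. Angles: θk = (2k + 1)·180°/4 = 45°, 135°, 225°, 315°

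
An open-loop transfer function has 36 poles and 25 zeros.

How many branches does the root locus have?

Root locus has n branches where n = number of poles = 36.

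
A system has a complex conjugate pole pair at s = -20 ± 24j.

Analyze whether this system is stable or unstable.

Real part of poles is -20 (< 0, left half-plane). Stable.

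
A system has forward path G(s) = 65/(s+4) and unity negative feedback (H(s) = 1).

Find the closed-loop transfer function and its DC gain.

T(s) = G/(1+GH) = [65/(s+4)] / [1 + 65/(s+4)] = 65/(s+4+65) = 65/(s+69). DC gain = 65/69 = 0.9420.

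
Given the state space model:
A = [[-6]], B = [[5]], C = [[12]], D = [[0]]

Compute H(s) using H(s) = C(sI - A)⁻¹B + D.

(sI - A)⁻¹ = 1/(s + 6). H(s) = 12 × 5/(s + 6) + 0 = 60/(s + 6).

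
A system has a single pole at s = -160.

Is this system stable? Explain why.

Pole at s = -160 is in the left half-plane. Stable.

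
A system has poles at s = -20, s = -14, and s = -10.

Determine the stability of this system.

All poles are in the left half-plane. System is stable.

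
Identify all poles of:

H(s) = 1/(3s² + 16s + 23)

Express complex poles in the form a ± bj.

Discriminant = 16² - 4×3×23 = 256 - 276 = -20 < 0, so the poles are a complex conjugate pair s = (-16 ± j√20)/(2×3). Real part = -16/(2×3) = -16/6 ≈ -2.6667; imaginary part = ±√20/(2×3) ≈ 0.7454. Poles: s = -2.6667 ± 0.7454j.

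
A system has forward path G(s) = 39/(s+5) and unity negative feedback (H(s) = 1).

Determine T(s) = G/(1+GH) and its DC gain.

T(s) = G/(1+GH) = [39/(s+5)] / [1 + 39/(s+5)] = 39/(s+5+39) = 39/(s+44). DC gain = 39/44 = 0.8864.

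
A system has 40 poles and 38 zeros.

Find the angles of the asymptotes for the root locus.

n - m = 40 - 38 = 2. Angles: θk = (2k + 1)·180°/2 = 90°, 270°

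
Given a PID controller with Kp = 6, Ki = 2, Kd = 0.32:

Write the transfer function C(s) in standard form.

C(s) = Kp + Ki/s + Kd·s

Substituting values: C(s) = 6 + 2/s + 0.32s = (0.32s² + 6s + 2)/s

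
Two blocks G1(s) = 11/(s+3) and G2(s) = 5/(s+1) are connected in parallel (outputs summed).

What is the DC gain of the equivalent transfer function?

Parallel: G_eq = G1 + G2. DC gain = G1(0) + G2(0) = 11/3 + 5/1 = 3.6667 + 5 = 8.6667.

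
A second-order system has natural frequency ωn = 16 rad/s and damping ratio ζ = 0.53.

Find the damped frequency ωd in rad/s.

ωd = ωn√(1 - ζ²) = 16√(1 - 0.53²) = 13.57 rad/s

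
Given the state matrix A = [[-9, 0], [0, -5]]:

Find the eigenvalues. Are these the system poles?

For diagonal matrix, eigenvalues are diagonal entries: λ₁ = -9, λ₂ = -5. Eigenvalues of A = system poles.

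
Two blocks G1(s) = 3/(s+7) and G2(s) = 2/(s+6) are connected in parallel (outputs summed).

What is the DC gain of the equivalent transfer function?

Parallel: G_eq = G1 + G2. DC gain = G1(0) + G2(0) = 3/7 + 2/6 = 0.4286 + 0.3333 = 0.7619.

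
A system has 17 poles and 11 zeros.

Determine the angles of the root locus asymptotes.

n - m = 17 - 11 = 6. Angles: θk = (2k + 1)·180°/6 = 30°, 90°, 150°, 210°, 270°, 330°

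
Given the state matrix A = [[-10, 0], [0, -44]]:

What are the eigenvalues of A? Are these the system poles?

For diagonal matrix, eigenvalues are diagonal entries: λ₁ = -10, λ₂ = -44. Eigenvalues of A = system poles.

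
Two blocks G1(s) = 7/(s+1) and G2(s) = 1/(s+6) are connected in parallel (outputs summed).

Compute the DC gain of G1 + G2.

Parallel: G_eq = G1 + G2. DC gain = G1(0) + G2(0) = 7/1 + 1/6 = 7 + 0.1667 = 7.1667.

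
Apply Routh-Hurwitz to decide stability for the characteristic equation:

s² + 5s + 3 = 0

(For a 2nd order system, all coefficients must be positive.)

Coefficients: 1, 5, 3. All positive, so system is stable.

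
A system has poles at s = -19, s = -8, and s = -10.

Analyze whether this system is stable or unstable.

All poles are in the left half-plane. System is stable.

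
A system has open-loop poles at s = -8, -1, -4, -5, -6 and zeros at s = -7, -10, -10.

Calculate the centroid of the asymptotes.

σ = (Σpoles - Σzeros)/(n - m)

σ = (Σpoles - Σzeros)/(n - m) = (-24 - (-27))/(5 - 3) = 3/2 = 1.5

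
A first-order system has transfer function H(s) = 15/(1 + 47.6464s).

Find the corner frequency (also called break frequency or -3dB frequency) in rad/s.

Corner frequency = 1/τ = 1/47.6464 = 0.021 rad/s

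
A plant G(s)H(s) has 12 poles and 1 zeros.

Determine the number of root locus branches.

Root locus has n branches where n = number of poles = 12.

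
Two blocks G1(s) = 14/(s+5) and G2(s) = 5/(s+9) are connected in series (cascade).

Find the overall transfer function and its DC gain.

Series: multiply transfer functions. G_eq = 14/(s+5) × 5/(s+9) = 70/((s+5)(s+9)). DC gain = 70/(5×9) = 1.5556.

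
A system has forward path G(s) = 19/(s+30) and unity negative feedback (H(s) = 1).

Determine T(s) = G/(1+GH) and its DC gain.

T(s) = G/(1+GH) = [19/(s+30)] / [1 + 19/(s+30)] = 19/(s+30+19) = 19/(s+49). DC gain = 19/49 = 0.3878.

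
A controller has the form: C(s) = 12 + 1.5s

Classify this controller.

This is a Proportional-Derivative (PD) controller.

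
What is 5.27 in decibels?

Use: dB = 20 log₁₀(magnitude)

dB = 20 log₁₀(5.27) = 14.4 dB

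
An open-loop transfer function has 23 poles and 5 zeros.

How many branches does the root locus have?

Root locus has n branches where n = number of poles = 23.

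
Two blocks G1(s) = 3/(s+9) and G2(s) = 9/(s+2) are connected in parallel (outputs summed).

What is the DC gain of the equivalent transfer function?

Parallel: G_eq = G1 + G2. DC gain = G1(0) + G2(0) = 3/9 + 9/2 = 0.3333 + 4.5 = 4.8333.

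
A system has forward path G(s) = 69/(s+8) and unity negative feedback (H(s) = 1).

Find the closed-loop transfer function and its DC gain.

T(s) = G/(1+GH) = [69/(s+8)] / [1 + 69/(s+8)] = 69/(s+8+69) = 69/(s+77). DC gain = 69/77 = 0.8961.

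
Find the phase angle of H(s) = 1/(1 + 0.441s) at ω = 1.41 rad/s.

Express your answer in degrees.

Phase = -arctan(ωτ) = -arctan(1.41 × 0.441) = -31.9°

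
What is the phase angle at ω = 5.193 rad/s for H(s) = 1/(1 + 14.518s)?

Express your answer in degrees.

Phase = -arctan(ωτ) = -arctan(5.193 × 14.518) = -89.2°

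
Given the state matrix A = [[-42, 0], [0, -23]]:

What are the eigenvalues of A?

For diagonal matrix, eigenvalues are diagonal entries: λ₁ = -42, λ₂ = -23.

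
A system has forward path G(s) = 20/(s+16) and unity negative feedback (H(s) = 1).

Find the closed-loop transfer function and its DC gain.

T(s) = G/(1+GH) = [20/(s+16)] / [1 + 20/(s+16)] = 20/(s+16+20) = 20/(s+36). DC gain = 20/36 = 0.5556.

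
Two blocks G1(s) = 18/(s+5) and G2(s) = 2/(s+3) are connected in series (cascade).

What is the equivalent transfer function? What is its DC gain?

Series: multiply transfer functions. G_eq = 18/(s+5) × 2/(s+3) = 36/((s+5)(s+3)). DC gain = 36/(5×3) = 2.4.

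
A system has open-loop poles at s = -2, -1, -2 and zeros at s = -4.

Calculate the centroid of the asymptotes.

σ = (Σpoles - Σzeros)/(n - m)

σ = (Σpoles - Σzeros)/(n - m) = (-5 - (-4))/(3 - 1) = -1/2 = -0.5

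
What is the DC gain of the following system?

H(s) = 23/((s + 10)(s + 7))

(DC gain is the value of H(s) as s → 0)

DC gain = H(0) = 23/(10 × 7) = 23/70 = 0.3286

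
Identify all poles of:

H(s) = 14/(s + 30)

Pole is where denominator = 0: s + 30 = 0, so s = -30.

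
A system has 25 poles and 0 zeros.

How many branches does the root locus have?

Root locus has n branches where n = number of poles = 25.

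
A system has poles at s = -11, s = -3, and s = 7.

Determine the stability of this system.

Pole(s) at s = 7 are not in the left half-plane. System is unstable.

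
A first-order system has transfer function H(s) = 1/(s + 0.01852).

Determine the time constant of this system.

For H(s) = 1/(s + 1/τ), the pole is at -1/τ = -0.01852, so τ = 1/0.01852 = 54 s.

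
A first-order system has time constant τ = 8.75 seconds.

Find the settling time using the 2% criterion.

For first-order system, 2% settling time ≈ 4τ = 4 × 8.75 = 35.0 s.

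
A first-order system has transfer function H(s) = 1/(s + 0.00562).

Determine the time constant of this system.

For H(s) = 1/(s + 1/τ), the pole is at -1/τ = -0.00562, so τ = 1/0.00562 = 177.9 s.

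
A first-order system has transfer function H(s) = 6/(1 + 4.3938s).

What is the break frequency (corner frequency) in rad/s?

Corner frequency = 1/τ = 1/4.3938 = 0.228 rad/s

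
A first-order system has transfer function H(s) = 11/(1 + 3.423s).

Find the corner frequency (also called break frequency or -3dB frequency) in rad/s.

Corner frequency = 1/τ = 1/3.423 = 0.292 rad/s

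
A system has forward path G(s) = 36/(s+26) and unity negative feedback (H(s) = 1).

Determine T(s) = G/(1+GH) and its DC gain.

T(s) = G/(1+GH) = [36/(s+26)] / [1 + 36/(s+26)] = 36/(s+26+36) = 36/(s+62). DC gain = 36/62 = 0.5806.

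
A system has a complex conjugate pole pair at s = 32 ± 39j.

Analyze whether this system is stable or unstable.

Real part of poles is 32 (> 0, right half-plane). Unstable.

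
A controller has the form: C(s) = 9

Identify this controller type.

This is a Proportional (P) controller.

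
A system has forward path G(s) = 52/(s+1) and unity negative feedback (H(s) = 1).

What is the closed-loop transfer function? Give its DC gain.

T(s) = G/(1+GH) = [52/(s+1)] / [1 + 52/(s+1)] = 52/(s+1+52) = 52/(s+53). DC gain = 52/53 = 0.9811.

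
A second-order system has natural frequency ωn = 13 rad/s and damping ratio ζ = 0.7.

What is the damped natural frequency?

ωd = ωn√(1 - ζ²) = 13√(1 - 0.7²) = 9.28 rad/s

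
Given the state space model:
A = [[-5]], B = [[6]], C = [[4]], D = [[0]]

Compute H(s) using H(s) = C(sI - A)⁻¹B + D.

(sI - A)⁻¹ = 1/(s + 5). H(s) = 4 × 6/(s + 5) + 0 = 24/(s + 5).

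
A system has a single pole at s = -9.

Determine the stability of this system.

Pole at s = -9 is in the left half-plane. Stable.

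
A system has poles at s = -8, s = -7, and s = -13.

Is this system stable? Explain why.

All poles are in the left half-plane. System is stable.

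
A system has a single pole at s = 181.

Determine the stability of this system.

Pole at s = 181 is in the right half-plane. Unstable.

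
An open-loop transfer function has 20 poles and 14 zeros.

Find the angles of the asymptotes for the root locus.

n - m = 20 - 14 = 6. Angles: θk = (2k + 1)·180°/6 = 30°, 90°, 150°, 210°, 270°, 330°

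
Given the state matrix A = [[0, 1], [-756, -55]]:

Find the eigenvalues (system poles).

det(A - λI) = λ² - (-55)λ + 756 = (λ - (-27))(λ - (-28)). Eigenvalues: -27, -28.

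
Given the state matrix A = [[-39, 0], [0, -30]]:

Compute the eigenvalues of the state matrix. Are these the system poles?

For diagonal matrix, eigenvalues are diagonal entries: λ₁ = -39, λ₂ = -30. Eigenvalues of A = system poles.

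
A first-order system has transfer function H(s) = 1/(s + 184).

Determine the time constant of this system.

For H(s) = 1/(s + 1/τ), the pole is at -1/τ = -184, so τ = 1/184 = 0.0054 s.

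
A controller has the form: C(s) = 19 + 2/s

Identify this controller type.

This is a Proportional-Integral (PI) controller.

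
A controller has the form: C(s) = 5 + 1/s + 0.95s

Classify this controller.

This is a Proportional-Integral-Derivative (PID) controller.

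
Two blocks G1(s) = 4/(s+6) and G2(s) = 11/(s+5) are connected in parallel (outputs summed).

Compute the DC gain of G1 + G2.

Parallel: G_eq = G1 + G2. DC gain = G1(0) + G2(0) = 4/6 + 11/5 = 0.6667 + 2.2 = 2.8667.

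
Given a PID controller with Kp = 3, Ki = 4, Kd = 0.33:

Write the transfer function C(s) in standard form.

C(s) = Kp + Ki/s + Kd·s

Substituting values: C(s) = 3 + 4/s + 0.33s = (0.33s² + 3s + 4)/s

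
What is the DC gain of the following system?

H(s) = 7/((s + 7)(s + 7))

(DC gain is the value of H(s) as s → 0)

DC gain = H(0) = 7/(7 × 7) = 7/49 = 0.1429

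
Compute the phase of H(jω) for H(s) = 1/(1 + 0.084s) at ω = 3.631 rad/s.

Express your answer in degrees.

Phase = -arctan(ωτ) = -arctan(3.631 × 0.084) = -17.0°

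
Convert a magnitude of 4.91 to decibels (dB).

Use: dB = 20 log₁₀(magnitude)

dB = 20 log₁₀(4.91) = 13.8 dB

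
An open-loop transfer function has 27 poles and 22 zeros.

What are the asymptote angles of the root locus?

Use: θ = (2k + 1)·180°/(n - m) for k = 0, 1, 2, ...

n - m = 27 - 22 = 5. Angles: θk = (2k + 1)·180°/5 = 36°, 108°, 180°, 252°, 324°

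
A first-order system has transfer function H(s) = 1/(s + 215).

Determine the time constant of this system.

For H(s) = 1/(s + 1/τ), the pole is at -1/τ = -215, so τ = 1/215 = 0.0047 s.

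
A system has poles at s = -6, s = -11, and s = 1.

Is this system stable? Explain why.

Pole(s) at s = 1 are not in the left half-plane. System is unstable.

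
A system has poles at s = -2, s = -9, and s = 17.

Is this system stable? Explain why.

Pole(s) at s = 17 are not in the left half-plane. System is unstable.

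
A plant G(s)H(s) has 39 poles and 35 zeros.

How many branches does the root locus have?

Root locus has n branches where n = number of poles = 39.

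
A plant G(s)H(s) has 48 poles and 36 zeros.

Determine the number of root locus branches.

Root locus has n branches where n = number of poles = 48.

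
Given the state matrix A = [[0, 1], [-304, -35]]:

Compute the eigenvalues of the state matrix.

det(A - λI) = λ² - (-35)λ + 304 = (λ - (-19))(λ - (-16)). Eigenvalues: -19, -16.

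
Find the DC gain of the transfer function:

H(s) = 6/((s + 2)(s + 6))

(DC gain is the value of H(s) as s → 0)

DC gain = H(0) = 6/(2 × 6) = 6/12 = 0.5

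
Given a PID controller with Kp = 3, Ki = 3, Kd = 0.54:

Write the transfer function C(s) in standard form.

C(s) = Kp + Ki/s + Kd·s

Substituting values: C(s) = 3 + 3/s + 0.54s = (0.54s² + 3s + 3)/s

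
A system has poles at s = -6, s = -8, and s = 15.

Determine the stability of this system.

Pole(s) at s = 15 are not in the left half-plane. System is unstable.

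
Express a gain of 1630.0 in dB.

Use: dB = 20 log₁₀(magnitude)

dB = 20 log₁₀(1630.0) = 64.2 dB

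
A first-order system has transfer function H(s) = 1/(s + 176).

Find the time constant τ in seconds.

For H(s) = 1/(s + 1/τ), the pole is at -1/τ = -176, so τ = 1/176 = 0.0057 s.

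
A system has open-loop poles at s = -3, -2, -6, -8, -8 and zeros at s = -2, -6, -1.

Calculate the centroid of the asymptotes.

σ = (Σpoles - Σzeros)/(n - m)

σ = (Σpoles - Σzeros)/(n - m) = (-27 - (-9))/(5 - 3) = -18/2 = -9.0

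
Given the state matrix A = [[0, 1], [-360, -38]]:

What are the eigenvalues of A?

det(A - λI) = λ² - (-38)λ + 360 = (λ - (-20))(λ - (-18)). Eigenvalues: -20, -18.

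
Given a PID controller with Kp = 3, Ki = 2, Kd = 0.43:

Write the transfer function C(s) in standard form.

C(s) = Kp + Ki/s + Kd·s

Substituting values: C(s) = 3 + 2/s + 0.43s = (0.43s² + 3s + 2)/s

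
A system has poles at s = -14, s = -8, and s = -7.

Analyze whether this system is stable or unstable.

All poles are in the left half-plane. System is stable.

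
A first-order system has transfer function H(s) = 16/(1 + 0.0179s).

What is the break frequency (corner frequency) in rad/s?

Corner frequency = 1/τ = 1/0.0179 = 55.866 rad/s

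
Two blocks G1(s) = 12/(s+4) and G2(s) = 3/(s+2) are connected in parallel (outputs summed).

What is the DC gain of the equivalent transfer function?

Parallel: G_eq = G1 + G2. DC gain = G1(0) + G2(0) = 12/4 + 3/2 = 3 + 1.5 = 4.5.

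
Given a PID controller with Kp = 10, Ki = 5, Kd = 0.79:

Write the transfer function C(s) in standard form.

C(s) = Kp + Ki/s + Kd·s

Substituting values: C(s) = 10 + 5/s + 0.79s = (0.79s² + 10s + 5)/s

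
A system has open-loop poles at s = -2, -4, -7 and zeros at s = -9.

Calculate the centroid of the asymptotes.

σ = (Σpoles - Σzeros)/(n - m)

σ = (Σpoles - Σzeros)/(n - m) = (-13 - (-9))/(3 - 1) = -4/2 = -2.0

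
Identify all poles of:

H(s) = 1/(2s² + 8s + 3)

Discriminant = 8² - 4×2×3 = 64 - 24 = 40 > 0, so two distinct real poles. Using quadratic formula: s = (-8 ± √40)/(2×2) = (-8 ± √40)/4, with √40 ≈ 6.3246. s₁ ≈ -0.4189, s₂ ≈ -3.5811. Poles: s₁ = -0.4189, s₂ = -3.5811.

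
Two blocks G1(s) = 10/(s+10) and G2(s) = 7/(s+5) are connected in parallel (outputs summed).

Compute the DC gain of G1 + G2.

Parallel: G_eq = G1 + G2. DC gain = G1(0) + G2(0) = 10/10 + 7/5 = 1 + 1.4 = 2.4.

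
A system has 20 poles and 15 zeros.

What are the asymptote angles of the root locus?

n - m = 20 - 15 = 5. Angles: θk = (2k + 1)·180°/5 = 36°, 108°, 180°, 252°, 324°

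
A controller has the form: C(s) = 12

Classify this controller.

This is a Proportional (P) controller.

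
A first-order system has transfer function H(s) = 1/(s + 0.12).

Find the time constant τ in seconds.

For H(s) = 1/(s + 1/τ), the pole is at -1/τ = -0.12, so τ = 1/0.12 = 8.3333 s.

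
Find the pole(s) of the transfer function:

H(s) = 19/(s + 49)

Pole is where denominator = 0: s + 49 = 0, so s = -49.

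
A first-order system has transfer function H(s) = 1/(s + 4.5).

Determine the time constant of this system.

For H(s) = 1/(s + 1/τ), the pole is at -1/τ = -4.5, so τ = 1/4.5 = 0.2222 s.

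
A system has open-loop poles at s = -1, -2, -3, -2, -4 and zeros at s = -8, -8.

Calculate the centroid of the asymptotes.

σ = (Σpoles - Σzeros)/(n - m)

σ = (Σpoles - Σzeros)/(n - m) = (-12 - (-16))/(5 - 2) = 4/3 = 1.33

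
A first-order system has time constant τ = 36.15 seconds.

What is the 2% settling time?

For first-order system, 2% settling time ≈ 4τ = 4 × 36.15 = 144.6 s.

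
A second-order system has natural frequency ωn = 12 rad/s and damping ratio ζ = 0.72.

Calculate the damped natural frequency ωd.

ωd = ωn√(1 - ζ²) = 12√(1 - 0.72²) = 8.33 rad/s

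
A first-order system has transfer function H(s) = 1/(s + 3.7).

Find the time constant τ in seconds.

For H(s) = 1/(s + 1/τ), the pole is at -1/τ = -3.7, so τ = 1/3.7 = 0.2703 s.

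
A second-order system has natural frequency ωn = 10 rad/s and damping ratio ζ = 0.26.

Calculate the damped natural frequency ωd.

ωd = ωn√(1 - ζ²) = 10√(1 - 0.26²) = 9.66 rad/s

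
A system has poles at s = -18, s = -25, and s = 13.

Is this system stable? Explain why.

Pole(s) at s = 13 are not in the left half-plane. System is unstable.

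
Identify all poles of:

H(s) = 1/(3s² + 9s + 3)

Discriminant = 9² - 4×3×3 = 81 - 36 = 45 > 0, so two distinct real poles. Using quadratic formula: s = (-9 ± √45)/(2×3) = (-9 ± √45)/6, with √45 ≈ 6.7082. s₁ ≈ -0.3820, s₂ ≈ -2.6180. Poles: s₁ = -0.3820, s₂ = -2.6180.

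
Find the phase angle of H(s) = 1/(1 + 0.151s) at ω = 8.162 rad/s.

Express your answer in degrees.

Phase = -arctan(ωτ) = -arctan(8.162 × 0.151) = -50.9°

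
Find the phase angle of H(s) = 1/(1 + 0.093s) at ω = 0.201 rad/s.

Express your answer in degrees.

Phase = -arctan(ωτ) = -arctan(0.201 × 0.093) = -1.1°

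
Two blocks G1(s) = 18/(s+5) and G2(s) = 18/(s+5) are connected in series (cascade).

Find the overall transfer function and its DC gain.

Series: multiply transfer functions. G_eq = 18/(s+5) × 18/(s+5) = 324/((s+5)(s+5)). DC gain = 324/(5×5) = 12.96.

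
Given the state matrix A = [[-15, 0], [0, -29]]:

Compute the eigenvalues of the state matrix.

For diagonal matrix, eigenvalues are diagonal entries: λ₁ = -15, λ₂ = -29.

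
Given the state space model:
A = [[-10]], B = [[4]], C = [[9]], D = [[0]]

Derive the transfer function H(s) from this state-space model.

(sI - A)⁻¹ = 1/(s + 10). H(s) = 9 × 4/(s + 10) + 0 = 36/(s + 10).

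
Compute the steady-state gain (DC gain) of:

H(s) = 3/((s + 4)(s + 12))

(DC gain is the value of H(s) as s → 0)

DC gain = H(0) = 3/(4 × 12) = 3/48 = 0.0625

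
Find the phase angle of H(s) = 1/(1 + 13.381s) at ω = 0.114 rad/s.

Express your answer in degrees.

Phase = -arctan(ωτ) = -arctan(0.114 × 13.381) = -56.8°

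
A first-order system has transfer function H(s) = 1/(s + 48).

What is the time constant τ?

For H(s) = 1/(s + 1/τ), the pole is at -1/τ = -48, so τ = 1/48 = 0.0208 s.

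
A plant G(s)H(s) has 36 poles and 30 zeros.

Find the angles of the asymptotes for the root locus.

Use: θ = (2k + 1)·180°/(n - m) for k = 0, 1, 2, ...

n - m = 36 - 30 = 6. Angles: θk = (2k + 1)·180°/6 = 30°, 90°, 150°, 210°, 270°, 330°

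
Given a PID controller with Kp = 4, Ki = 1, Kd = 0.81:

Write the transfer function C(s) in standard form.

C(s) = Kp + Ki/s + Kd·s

Substituting values: C(s) = 4 + 1/s + 0.81s = (0.81s² + 4s + 1)/s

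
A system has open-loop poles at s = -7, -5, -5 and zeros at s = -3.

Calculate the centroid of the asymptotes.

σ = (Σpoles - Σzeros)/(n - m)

σ = (Σpoles - Σzeros)/(n - m) = (-17 - (-3))/(3 - 1) = -14/2 = -7.0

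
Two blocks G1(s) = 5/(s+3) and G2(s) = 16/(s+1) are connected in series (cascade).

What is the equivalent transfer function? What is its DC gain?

Series: multiply transfer functions. G_eq = 5/(s+3) × 16/(s+1) = 80/((s+3)(s+1)). DC gain = 80/(3×1) = 26.6667.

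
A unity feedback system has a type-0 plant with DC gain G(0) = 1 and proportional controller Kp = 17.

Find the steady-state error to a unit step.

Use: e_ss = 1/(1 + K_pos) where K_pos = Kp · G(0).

K_pos = Kp · G(0) = 17 × 1 = 17. e_ss = 1/(1 + 17) = 0.0556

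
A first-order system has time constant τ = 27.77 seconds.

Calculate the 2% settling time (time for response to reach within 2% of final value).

For first-order system, 2% settling time ≈ 4τ = 4 × 27.77 = 111.08 s.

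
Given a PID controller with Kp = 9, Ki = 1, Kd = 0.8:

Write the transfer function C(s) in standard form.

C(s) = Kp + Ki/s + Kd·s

Substituting values: C(s) = 9 + 1/s + 0.8s = (0.8s² + 9s + 1)/s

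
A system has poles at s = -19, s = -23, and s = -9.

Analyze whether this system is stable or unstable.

All poles are in the left half-plane. System is stable.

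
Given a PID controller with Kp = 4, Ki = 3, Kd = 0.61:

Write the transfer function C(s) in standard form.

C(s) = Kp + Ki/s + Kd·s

Substituting values: C(s) = 4 + 3/s + 0.61s = (0.61s² + 4s + 3)/s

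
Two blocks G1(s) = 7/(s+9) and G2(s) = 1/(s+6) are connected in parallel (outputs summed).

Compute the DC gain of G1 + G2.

Parallel: G_eq = G1 + G2. DC gain = G1(0) + G2(0) = 7/9 + 1/6 = 0.7778 + 0.1667 = 0.9444.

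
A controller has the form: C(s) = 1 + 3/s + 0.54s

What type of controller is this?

This is a Proportional-Integral-Derivative (PID) controller.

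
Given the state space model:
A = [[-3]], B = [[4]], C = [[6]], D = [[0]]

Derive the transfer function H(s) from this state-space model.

(sI - A)⁻¹ = 1/(s + 3). H(s) = 6 × 4/(s + 3) + 0 = 24/(s + 3).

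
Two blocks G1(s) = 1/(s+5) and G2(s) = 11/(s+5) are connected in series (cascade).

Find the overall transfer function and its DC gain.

Series: multiply transfer functions. G_eq = 1/(s+5) × 11/(s+5) = 11/((s+5)(s+5)). DC gain = 11/(5×5) = 0.44.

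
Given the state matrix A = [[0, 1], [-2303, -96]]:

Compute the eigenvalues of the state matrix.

det(A - λI) = λ² - (-96)λ + 2303 = (λ - (-49))(λ - (-47)). Eigenvalues: -49, -47.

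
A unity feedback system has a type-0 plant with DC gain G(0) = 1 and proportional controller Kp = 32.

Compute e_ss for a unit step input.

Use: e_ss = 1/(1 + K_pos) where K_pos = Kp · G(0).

K_pos = Kp · G(0) = 32 × 1 = 32. e_ss = 1/(1 + 32) = 0.0303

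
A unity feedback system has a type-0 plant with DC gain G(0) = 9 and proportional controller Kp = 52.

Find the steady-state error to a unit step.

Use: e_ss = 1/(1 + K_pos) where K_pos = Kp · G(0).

K_pos = Kp · G(0) = 52 × 9 = 468. e_ss = 1/(1 + 468) = 0.0021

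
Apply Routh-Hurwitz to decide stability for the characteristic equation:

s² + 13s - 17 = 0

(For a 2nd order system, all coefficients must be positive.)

Coefficients: 1, 13, -17. c=-17 not positive, so system is unstable.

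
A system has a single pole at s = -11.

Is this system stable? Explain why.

Pole at s = -11 is in the left half-plane. Stable.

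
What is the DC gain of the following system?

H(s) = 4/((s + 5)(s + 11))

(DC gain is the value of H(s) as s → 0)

DC gain = H(0) = 4/(5 × 11) = 4/55 = 0.0727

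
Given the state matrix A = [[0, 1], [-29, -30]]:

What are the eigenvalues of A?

det(A - λI) = λ² - (-30)λ + 29 = (λ - (-1))(λ - (-29)). Eigenvalues: -1, -29.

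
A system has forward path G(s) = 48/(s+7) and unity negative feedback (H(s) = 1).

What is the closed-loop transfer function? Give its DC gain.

T(s) = G/(1+GH) = [48/(s+7)] / [1 + 48/(s+7)] = 48/(s+7+48) = 48/(s+55). DC gain = 48/55 = 0.8727.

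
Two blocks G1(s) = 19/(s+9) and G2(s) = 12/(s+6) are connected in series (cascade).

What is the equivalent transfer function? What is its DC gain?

Series: multiply transfer functions. G_eq = 19/(s+9) × 12/(s+6) = 228/((s+9)(s+6)). DC gain = 228/(9×6) = 4.2222.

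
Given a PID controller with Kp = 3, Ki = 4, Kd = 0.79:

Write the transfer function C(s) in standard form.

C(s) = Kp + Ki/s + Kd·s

Substituting values: C(s) = 3 + 4/s + 0.79s = (0.79s² + 3s + 4)/s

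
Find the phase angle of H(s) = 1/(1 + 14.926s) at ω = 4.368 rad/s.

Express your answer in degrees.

Phase = -arctan(ωτ) = -arctan(4.368 × 14.926) = -89.1°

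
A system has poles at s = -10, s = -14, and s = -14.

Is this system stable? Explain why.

All poles are in the left half-plane. System is stable.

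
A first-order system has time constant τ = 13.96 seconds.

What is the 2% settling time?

For first-order system, 2% settling time ≈ 4τ = 4 × 13.96 = 55.84 s.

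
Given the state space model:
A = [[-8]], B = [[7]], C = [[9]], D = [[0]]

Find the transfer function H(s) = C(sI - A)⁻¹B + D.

(sI - A)⁻¹ = 1/(s + 8). H(s) = 9 × 7/(s + 8) + 0 = 63/(s + 8).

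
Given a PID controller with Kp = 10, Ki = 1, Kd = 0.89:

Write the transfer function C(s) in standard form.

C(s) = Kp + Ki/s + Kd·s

Substituting values: C(s) = 10 + 1/s + 0.89s = (0.89s² + 10s + 1)/s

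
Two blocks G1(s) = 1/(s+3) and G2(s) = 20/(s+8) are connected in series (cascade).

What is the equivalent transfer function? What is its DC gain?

Series: multiply transfer functions. G_eq = 1/(s+3) × 20/(s+8) = 20/((s+3)(s+8)). DC gain = 20/(3×8) = 0.8333.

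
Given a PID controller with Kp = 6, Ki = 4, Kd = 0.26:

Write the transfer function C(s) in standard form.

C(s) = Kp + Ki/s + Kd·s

Substituting values: C(s) = 6 + 4/s + 0.26s = (0.26s² + 6s + 4)/s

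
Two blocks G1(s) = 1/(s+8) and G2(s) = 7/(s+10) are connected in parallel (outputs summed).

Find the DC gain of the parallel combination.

Parallel: G_eq = G1 + G2. DC gain = G1(0) + G2(0) = 1/8 + 7/10 = 0.125 + 0.7 = 0.825.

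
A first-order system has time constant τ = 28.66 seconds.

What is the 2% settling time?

For first-order system, 2% settling time ≈ 4τ = 4 × 28.66 = 114.64 s.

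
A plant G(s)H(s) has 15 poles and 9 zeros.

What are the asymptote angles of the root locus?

n - m = 15 - 9 = 6. Angles: θk = (2k + 1)·180°/6 = 30°, 90°, 150°, 210°, 270°, 330°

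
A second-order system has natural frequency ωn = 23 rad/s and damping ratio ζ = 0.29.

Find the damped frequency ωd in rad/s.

ωd = ωn√(1 - ζ²) = 23√(1 - 0.29²) = 22.01 rad/s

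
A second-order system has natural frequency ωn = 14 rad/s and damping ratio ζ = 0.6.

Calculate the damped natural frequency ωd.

ωd = ωn√(1 - ζ²) = 14√(1 - 0.6²) = 11.2 rad/s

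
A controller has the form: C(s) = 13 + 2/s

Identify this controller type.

This is a Proportional-Integral (PI) controller.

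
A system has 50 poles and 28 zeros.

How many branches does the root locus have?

Root locus has n branches where n = number of poles = 50.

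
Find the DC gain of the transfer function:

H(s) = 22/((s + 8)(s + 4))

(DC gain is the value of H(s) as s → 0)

DC gain = H(0) = 22/(8 × 4) = 22/32 = 0.6875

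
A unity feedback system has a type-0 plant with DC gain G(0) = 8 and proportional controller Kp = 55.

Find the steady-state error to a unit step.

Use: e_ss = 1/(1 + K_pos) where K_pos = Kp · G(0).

K_pos = Kp · G(0) = 55 × 8 = 440. e_ss = 1/(1 + 440) = 0.0023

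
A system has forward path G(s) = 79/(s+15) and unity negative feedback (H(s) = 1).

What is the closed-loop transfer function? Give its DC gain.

T(s) = G/(1+GH) = [79/(s+15)] / [1 + 79/(s+15)] = 79/(s+15+79) = 79/(s+94). DC gain = 79/94 = 0.8404.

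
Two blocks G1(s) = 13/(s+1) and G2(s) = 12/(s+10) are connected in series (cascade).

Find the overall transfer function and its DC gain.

Series: multiply transfer functions. G_eq = 13/(s+1) × 12/(s+10) = 156/((s+1)(s+10)). DC gain = 156/(1×10) = 15.6.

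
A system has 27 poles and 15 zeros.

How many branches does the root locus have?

Root locus has n branches where n = number of poles = 27.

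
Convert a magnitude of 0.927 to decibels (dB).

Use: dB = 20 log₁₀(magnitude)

dB = 20 log₁₀(0.927) = -0.7 dB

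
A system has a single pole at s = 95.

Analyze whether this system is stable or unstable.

Pole at s = 95 is in the right half-plane. Unstable.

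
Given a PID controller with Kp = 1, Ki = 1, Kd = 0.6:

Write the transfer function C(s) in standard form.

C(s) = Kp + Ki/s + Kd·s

Substituting values: C(s) = 1 + 1/s + 0.6s = (0.6s² + s + 1)/s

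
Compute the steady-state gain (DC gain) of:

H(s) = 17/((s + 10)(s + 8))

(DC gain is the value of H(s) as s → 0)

DC gain = H(0) = 17/(10 × 8) = 17/80 = 0.2125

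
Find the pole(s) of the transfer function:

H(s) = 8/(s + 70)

Pole is where denominator = 0: s + 70 = 0, so s = -70.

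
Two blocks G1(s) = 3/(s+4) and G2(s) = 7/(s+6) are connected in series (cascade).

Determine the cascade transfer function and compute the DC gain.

Series: multiply transfer functions. G_eq = 3/(s+4) × 7/(s+6) = 21/((s+4)(s+6)). DC gain = 21/(4×6) = 0.875.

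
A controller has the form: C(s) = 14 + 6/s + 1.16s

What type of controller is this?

This is a Proportional-Integral-Derivative (PID) controller.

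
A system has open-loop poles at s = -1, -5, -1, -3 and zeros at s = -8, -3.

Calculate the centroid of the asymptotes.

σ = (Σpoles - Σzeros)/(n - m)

σ = (Σpoles - Σzeros)/(n - m) = (-10 - (-11))/(4 - 2) = 1/2 = 0.5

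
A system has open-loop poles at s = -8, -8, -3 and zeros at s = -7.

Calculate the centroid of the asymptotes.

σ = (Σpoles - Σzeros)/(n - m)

σ = (Σpoles - Σzeros)/(n - m) = (-19 - (-7))/(3 - 1) = -12/2 = -6.0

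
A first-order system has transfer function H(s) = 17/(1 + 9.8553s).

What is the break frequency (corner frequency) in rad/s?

Corner frequency = 1/τ = 1/9.8553 = 0.101 rad/s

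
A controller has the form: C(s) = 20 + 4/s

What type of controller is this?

This is a Proportional-Integral (PI) controller.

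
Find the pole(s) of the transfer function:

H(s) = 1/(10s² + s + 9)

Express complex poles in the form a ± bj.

Discriminant = 1² - 4×10×9 = 1 - 360 = -359 < 0, so the poles are a complex conjugate pair s = (-1 ± j√359)/(2×10). Real part = -1/(2×10) = -1/20 = -0.05; imaginary part = ±√359/(2×10) ≈ 0.9474. Poles: s = -0.05 ± 0.9474j.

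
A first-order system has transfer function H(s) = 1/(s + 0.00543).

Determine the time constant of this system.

For H(s) = 1/(s + 1/τ), the pole is at -1/τ = -0.00543, so τ = 1/0.00543 = 184.2 s.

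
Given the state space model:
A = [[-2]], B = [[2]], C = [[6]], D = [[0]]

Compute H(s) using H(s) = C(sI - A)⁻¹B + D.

(sI - A)⁻¹ = 1/(s + 2). H(s) = 6 × 2/(s + 2) + 0 = 12/(s + 2).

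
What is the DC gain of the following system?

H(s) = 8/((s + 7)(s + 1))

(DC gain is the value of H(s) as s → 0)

DC gain = H(0) = 8/(7 × 1) = 8/7 = 1.1429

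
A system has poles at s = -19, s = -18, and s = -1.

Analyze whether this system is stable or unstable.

All poles are in the left half-plane. System is stable.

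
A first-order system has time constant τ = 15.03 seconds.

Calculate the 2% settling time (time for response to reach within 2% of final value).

For first-order system, 2% settling time ≈ 4τ = 4 × 15.03 = 60.12 s.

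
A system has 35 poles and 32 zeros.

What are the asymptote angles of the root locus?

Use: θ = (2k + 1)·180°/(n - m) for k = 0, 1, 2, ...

n - m = 35 - 32 = 3. Angles: θk = (2k + 1)·180°/3 = 60°, 180°, 300°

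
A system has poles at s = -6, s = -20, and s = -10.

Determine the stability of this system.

All poles are in the left half-plane. System is stable.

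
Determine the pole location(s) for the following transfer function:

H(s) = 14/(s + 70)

Pole is where denominator = 0: s + 70 = 0, so s = -70.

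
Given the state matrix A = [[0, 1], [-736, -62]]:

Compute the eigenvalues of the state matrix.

det(A - λI) = λ² - (-62)λ + 736 = (λ - (-16))(λ - (-46)). Eigenvalues: -16, -46.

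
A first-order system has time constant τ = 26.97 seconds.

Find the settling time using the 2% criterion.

For first-order system, 2% settling time ≈ 4τ = 4 × 26.97 = 107.88 s.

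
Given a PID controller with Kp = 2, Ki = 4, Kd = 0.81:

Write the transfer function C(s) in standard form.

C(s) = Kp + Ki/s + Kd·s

Substituting values: C(s) = 2 + 4/s + 0.81s = (0.81s² + 2s + 4)/s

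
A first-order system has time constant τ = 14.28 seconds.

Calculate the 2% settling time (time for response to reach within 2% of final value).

For first-order system, 2% settling time ≈ 4τ = 4 × 14.28 = 57.12 s.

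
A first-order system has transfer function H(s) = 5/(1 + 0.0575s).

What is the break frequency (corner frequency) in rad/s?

Corner frequency = 1/τ = 1/0.0575 = 17.391 rad/s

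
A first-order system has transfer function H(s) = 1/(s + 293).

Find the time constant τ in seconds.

For H(s) = 1/(s + 1/τ), the pole is at -1/τ = -293, so τ = 1/293 = 0.0034 s.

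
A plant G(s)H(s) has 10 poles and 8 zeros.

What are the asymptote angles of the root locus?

n - m = 10 - 8 = 2. Angles: θk = (2k + 1)·180°/2 = 90°, 270°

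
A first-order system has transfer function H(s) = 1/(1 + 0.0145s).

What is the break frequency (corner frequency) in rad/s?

Corner frequency = 1/τ = 1/0.0145 = 68.966 rad/s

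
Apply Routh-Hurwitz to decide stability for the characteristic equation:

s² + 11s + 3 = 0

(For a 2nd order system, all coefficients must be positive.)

Coefficients: 1, 11, 3. All positive, so system is stable.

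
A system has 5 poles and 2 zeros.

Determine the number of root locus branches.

Root locus has n branches where n = number of poles = 5.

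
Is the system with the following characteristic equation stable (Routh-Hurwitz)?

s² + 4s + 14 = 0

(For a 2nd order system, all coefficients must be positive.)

Coefficients: 1, 4, 14. All positive, so system is stable.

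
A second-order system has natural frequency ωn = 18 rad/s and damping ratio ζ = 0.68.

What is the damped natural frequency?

ωd = ωn√(1 - ζ²) = 18√(1 - 0.68²) = 13.2 rad/s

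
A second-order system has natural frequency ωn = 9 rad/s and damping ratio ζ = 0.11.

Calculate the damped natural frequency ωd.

ωd = ωn√(1 - ζ²) = 9√(1 - 0.11²) = 8.95 rad/s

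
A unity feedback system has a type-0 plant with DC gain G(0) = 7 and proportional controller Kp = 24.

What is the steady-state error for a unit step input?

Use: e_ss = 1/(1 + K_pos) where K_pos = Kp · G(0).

K_pos = Kp · G(0) = 24 × 7 = 168. e_ss = 1/(1 + 168) = 0.0059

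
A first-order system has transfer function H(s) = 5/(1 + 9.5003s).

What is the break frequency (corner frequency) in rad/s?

Corner frequency = 1/τ = 1/9.5003 = 0.105 rad/s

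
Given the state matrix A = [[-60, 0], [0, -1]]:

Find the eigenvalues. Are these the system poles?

For diagonal matrix, eigenvalues are diagonal entries: λ₁ = -60, λ₂ = -1. Eigenvalues of A = system poles.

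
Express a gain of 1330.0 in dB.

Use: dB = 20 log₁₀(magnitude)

dB = 20 log₁₀(1330.0) = 62.5 dB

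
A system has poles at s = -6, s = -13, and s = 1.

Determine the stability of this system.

Pole(s) at s = 1 are not in the left half-plane. System is unstable.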